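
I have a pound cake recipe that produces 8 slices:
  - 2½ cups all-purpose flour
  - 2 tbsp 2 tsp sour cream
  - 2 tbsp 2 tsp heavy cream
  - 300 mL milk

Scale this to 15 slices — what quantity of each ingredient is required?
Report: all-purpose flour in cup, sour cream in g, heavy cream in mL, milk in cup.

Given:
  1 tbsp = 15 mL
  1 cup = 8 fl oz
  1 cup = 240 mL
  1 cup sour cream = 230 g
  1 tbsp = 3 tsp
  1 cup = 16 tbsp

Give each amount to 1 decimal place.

Scaling factor: 15/8 = 1.875.
all-purpose flour: 2.5 cup × 15/8 ≈ 4.7 cup
sour cream: (2 tbsp + 2 tsp = 8/3 tbsp) × 15/8 ÷ 16 tbsp/cup × 230 g/cup ≈ 71.9 g
heavy cream: (2 tbsp + 2 tsp = 8/3 tbsp) × 15/8 × 15 mL/tbsp = 75.0 mL
milk: 300 mL × 15/8 ÷ 240 mL/cup ≈ 2.3 cup

all-purpose flour: 4.7 cup; sour cream: 71.9 g; heavy cream: 75.0 mL; milk: 2.3 cup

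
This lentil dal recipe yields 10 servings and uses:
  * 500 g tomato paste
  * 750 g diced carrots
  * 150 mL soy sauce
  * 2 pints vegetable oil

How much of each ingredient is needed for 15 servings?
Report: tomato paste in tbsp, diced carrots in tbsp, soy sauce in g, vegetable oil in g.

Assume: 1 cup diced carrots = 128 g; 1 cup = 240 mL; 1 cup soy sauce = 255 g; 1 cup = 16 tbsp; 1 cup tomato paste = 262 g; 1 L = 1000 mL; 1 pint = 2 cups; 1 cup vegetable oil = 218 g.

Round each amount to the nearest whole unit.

tomato paste: 46 tbsp; diced carrots: 141 tbsp; soy sauce: 239 g; vegetable oil: 1308 g

Scaling factor: 15/10 = 3/2 = 1.5.
tomato paste: 500 g × 3/2 ÷ 262 g/cup × 16 tbsp/cup ≈ 46 tbsp
diced carrots: 750 g × 3/2 ÷ 128 g/cup × 16 tbsp/cup ≈ 141 tbsp
soy sauce: 150 mL × 3/2 ÷ 240 mL/cup × 255 g/cup ≈ 239 g
vegetable oil: 2 pint × 3/2 × 2 cup/pint × 218 g/cup = 1308 g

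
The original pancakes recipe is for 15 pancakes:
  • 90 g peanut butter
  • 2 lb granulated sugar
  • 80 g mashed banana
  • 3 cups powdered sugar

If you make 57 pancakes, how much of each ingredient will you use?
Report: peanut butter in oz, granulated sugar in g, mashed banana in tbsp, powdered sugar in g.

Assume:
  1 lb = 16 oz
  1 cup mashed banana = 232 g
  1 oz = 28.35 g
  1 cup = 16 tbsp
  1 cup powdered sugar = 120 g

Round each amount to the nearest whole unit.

peanut butter: 12 oz; granulated sugar: 3447 g; mashed banana: 21 tbsp; powdered sugar: 1368 g

Scaling factor: 57/15 = 19/5 = 3.8.
peanut butter: 90 g × 19/5 ÷ 28.35 g/oz ≈ 12 oz
granulated sugar: 2 lb × 19/5 × 16 oz/lb × 28.35 g/oz ≈ 3447 g
mashed banana: 80 g × 19/5 ÷ 232 g/cup × 16 tbsp/cup ≈ 21 tbsp
powdered sugar: 3 cup × 19/5 × 120 g/cup = 1368 g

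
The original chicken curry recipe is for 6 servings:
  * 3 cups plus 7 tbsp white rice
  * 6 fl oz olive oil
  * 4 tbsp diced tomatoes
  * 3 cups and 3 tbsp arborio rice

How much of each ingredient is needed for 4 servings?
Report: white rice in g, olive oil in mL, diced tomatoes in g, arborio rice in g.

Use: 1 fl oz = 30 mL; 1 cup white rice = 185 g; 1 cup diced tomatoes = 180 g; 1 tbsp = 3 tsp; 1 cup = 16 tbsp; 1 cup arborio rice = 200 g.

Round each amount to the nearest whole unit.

Scaling factor: 4/6 = 2/3.
white rice: (3 cup + 7 tbsp = 3.4375 cup) × 2/3 × 185 g/cup ≈ 424 g
olive oil: 6 fl oz × 2/3 × 30 mL/fl oz = 120 mL
diced tomatoes: 4 tbsp × 2/3 ÷ 16 tbsp/cup × 180 g/cup = 30 g
arborio rice: (3 cup + 3 tbsp = 3.1875 cup) × 2/3 × 200 g/cup = 425 g

white rice: 424 g; olive oil: 120 mL; diced tomatoes: 30 g; arborio rice: 425 g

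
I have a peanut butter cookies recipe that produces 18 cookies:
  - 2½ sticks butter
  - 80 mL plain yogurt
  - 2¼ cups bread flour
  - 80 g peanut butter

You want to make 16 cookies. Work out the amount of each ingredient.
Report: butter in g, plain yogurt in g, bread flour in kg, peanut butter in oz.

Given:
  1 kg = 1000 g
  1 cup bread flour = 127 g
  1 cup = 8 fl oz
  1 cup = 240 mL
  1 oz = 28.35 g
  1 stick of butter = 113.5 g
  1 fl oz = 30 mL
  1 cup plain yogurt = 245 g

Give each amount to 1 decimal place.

Scaling factor: 16/18 = 8/9.
butter: 2.5 stick × 8/9 × 113.5 g/stick ≈ 252.2 g
plain yogurt: 80 mL × 8/9 ÷ 240 mL/cup × 245 g/cup ≈ 72.6 g
bread flour: 2.25 cup × 8/9 × 127 g/cup ÷ 1000 g/kg ≈ 0.3 kg
peanut butter: 80 g × 8/9 ÷ 28.35 g/oz ≈ 2.5 oz

butter: 252.2 g; plain yogurt: 72.6 g; bread flour: 0.3 kg; peanut butter: 2.5 oz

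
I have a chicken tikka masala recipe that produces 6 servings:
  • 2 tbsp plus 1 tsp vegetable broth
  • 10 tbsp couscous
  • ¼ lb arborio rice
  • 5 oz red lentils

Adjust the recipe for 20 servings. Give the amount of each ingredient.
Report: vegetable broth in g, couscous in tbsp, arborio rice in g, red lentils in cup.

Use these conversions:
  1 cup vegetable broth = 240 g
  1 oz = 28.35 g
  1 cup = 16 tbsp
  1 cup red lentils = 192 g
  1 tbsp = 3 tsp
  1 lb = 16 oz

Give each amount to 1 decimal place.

Scaling factor: 20/6 = 10/3.
vegetable broth: (2 tbsp + 1 tsp = 7/3 tbsp) × 10/3 ÷ 16 tbsp/cup × 240 g/cup ≈ 116.7 g
couscous: 10 tbsp × 10/3 ≈ 33.3 tbsp
arborio rice: 0.25 lb × 10/3 × 16 oz/lb × 28.35 g/oz = 378.0 g
red lentils: 5 oz × 10/3 × 28.35 g/oz ÷ 192 g/cup ≈ 2.5 cup

vegetable broth: 116.7 g; couscous: 33.3 tbsp; arborio rice: 378.0 g; red lentils: 2.5 cup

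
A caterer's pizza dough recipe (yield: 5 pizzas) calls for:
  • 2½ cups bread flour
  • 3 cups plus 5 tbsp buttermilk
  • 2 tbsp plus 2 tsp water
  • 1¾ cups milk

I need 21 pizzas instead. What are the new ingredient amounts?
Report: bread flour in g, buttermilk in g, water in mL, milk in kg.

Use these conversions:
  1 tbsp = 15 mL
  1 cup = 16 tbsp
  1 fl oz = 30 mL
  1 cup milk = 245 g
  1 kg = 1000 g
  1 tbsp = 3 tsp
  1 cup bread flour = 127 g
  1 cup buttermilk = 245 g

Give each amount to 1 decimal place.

Scaling factor: 21/5 = 4.2.
bread flour: 2.5 cup × 21/5 × 127 g/cup = 1333.5 g
buttermilk: (3 cup + 5 tbsp = 3.3125 cup) × 21/5 × 245 g/cup ≈ 3408.6 g
water: (2 tbsp + 2 tsp = 8/3 tbsp) × 21/5 × 15 mL/tbsp = 168.0 mL
milk: 1.75 cup × 21/5 × 245 g/cup ÷ 1000 g/kg ≈ 1.8 kg

bread flour: 1333.5 g; buttermilk: 3408.6 g; water: 168.0 mL; milk: 1.8 kg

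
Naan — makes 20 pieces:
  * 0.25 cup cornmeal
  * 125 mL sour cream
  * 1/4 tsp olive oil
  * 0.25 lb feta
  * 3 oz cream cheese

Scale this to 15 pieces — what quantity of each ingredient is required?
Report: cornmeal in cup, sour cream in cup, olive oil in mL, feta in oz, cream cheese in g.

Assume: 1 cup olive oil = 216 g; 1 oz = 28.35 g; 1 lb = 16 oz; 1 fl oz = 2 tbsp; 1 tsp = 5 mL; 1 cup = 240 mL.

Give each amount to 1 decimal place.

cornmeal: 0.2 cup; sour cream: 0.4 cup; olive oil: 0.9 mL; feta: 3.0 oz; cream cheese: 63.8 g

Scaling factor: 15/20 = 3/4 = 0.75.
cornmeal: 0.25 cup × 3/4 ≈ 0.2 cup
sour cream: 125 mL × 3/4 ÷ 240 mL/cup ≈ 0.4 cup
olive oil: 0.25 tsp × 3/4 × 5 mL/tsp ≈ 0.9 mL
feta: 0.25 lb × 3/4 × 16 oz/lb = 3.0 oz
cream cheese: 3 oz × 3/4 × 28.35 g/oz ≈ 63.8 g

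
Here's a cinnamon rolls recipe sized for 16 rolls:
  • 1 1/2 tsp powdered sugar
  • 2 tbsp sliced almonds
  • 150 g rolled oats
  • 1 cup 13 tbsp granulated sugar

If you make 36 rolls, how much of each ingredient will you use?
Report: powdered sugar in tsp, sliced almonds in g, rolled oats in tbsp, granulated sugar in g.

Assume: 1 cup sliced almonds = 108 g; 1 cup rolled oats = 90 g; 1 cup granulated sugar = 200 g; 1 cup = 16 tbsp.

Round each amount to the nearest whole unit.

powdered sugar: 3 tsp; sliced almonds: 30 g; rolled oats: 60 tbsp; granulated sugar: 816 g

Scaling factor: 36/16 = 9/4 = 2.25.
powdered sugar: 1.5 tsp × 9/4 ≈ 3 tsp
sliced almonds: 2 tbsp × 9/4 ÷ 16 tbsp/cup × 108 g/cup ≈ 30 g
rolled oats: 150 g × 9/4 ÷ 90 g/cup × 16 tbsp/cup = 60 tbsp
granulated sugar: (1 cup + 13 tbsp = 1.8125 cup) × 9/4 × 200 g/cup ≈ 816 g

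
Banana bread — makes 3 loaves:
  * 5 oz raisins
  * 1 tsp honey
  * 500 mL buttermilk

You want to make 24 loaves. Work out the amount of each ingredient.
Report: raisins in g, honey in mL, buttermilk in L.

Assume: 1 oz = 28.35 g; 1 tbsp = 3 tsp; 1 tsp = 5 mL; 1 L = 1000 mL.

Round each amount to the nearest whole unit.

Scaling factor: 24/3 = 8.
raisins: 5 oz × 8 × 28.35 g/oz = 1134 g
honey: 1 tsp × 8 × 5 mL/tsp = 40 mL
buttermilk: 500 mL × 8 ÷ 1000 mL/L = 4 L

raisins: 1134 g; honey: 40 mL; buttermilk: 4 L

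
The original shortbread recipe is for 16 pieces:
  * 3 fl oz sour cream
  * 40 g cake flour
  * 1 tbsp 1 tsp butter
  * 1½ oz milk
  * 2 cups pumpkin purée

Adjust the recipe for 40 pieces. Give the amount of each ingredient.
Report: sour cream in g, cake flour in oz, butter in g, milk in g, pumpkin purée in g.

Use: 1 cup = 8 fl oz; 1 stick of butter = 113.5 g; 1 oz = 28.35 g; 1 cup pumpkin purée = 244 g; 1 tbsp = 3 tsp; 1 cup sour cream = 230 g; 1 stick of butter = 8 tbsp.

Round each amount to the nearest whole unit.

sour cream: 216 g; cake flour: 4 oz; butter: 47 g; milk: 106 g; pumpkin purée: 1220 g

Scaling factor: 40/16 = 5/2 = 2.5.
sour cream: 3 fl oz × 5/2 ÷ 8 fl oz/cup × 230 g/cup ≈ 216 g
cake flour: 40 g × 5/2 ÷ 28.35 g/oz ≈ 4 oz
butter: (1 tbsp + 1 tsp = 4/3 tbsp) × 5/2 ÷ 8 tbsp/stick × 113.5 g/stick ≈ 47 g
milk: 1.5 oz × 5/2 × 28.35 g/oz ≈ 106 g
pumpkin purée: 2 cup × 5/2 × 244 g/cup = 1220 g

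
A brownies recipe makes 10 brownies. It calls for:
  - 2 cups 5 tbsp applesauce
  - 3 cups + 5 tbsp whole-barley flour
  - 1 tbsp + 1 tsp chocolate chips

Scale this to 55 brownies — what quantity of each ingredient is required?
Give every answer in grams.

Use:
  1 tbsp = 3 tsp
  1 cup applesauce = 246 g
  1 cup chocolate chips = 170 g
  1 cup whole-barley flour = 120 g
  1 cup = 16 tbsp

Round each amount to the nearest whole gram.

Scaling factor: 55/10 = 11/2 = 5.5.
applesauce: (2 cup + 5 tbsp = 2.3125 cup) × 11/2 × 246 g/cup ≈ 3129 g
whole-barley flour: (3 cup + 5 tbsp = 3.3125 cup) × 11/2 × 120 g/cup ≈ 2186 g
chocolate chips: (1 tbsp + 1 tsp = 4/3 tbsp) × 11/2 ÷ 16 tbsp/cup × 170 g/cup ≈ 78 g

applesauce: 3129 g; whole-barley flour: 2186 g; chocolate chips: 78 g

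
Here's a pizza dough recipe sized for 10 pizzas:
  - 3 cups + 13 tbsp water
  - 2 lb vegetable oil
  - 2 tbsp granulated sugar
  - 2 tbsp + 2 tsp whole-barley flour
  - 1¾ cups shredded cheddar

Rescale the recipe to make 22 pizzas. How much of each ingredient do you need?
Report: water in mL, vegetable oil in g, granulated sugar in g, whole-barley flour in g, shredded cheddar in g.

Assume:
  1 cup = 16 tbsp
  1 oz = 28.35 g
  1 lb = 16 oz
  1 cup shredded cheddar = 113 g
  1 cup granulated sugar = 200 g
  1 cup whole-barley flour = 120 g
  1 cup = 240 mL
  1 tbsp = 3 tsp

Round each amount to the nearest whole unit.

water: 2013 mL; vegetable oil: 1996 g; granulated sugar: 55 g; whole-barley flour: 44 g; shredded cheddar: 435 g

Scaling factor: 22/10 = 11/5 = 2.2.
water: (3 cup + 13 tbsp = 3.8125 cup) × 11/5 × 240 mL/cup = 2013 mL
vegetable oil: 2 lb × 11/5 × 16 oz/lb × 28.35 g/oz ≈ 1996 g
granulated sugar: 2 tbsp × 11/5 ÷ 16 tbsp/cup × 200 g/cup = 55 g
whole-barley flour: (2 tbsp + 2 tsp = 8/3 tbsp) × 11/5 ÷ 16 tbsp/cup × 120 g/cup = 44 g
shredded cheddar: 1.75 cup × 11/5 × 113 g/cup ≈ 435 g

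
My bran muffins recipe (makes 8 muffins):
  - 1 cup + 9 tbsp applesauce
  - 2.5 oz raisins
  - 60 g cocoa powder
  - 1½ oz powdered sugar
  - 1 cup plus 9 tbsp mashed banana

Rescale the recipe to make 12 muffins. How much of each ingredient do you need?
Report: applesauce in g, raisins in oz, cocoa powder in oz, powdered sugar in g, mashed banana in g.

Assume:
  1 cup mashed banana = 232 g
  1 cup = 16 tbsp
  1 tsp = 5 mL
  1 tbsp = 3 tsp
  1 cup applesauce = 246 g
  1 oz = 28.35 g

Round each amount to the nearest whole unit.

applesauce: 577 g; raisins: 4 oz; cocoa powder: 3 oz; powdered sugar: 64 g; mashed banana: 544 g

Scaling factor: 12/8 = 3/2 = 1.5.
applesauce: (1 cup + 9 tbsp = 1.5625 cup) × 3/2 × 246 g/cup ≈ 577 g
raisins: 2.5 oz × 3/2 ≈ 4 oz
cocoa powder: 60 g × 3/2 ÷ 28.35 g/oz ≈ 3 oz
powdered sugar: 1.5 oz × 3/2 × 28.35 g/oz ≈ 64 g
mashed banana: (1 cup + 9 tbsp = 1.5625 cup) × 3/2 × 232 g/cup ≈ 544 g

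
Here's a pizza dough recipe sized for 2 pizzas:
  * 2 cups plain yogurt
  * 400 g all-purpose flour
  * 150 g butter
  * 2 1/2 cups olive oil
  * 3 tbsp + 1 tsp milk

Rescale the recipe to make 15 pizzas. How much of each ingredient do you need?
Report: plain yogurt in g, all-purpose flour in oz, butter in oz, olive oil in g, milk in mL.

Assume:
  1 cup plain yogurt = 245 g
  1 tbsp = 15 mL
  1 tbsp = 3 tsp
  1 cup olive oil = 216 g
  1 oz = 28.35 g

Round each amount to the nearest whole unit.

plain yogurt: 3675 g; all-purpose flour: 106 oz; butter: 40 oz; olive oil: 4050 g; milk: 375 mL

Scaling factor: 15/2 = 7.5.
plain yogurt: 2 cup × 15/2 × 245 g/cup = 3675 g
all-purpose flour: 400 g × 15/2 ÷ 28.35 g/oz ≈ 106 oz
butter: 150 g × 15/2 ÷ 28.35 g/oz ≈ 40 oz
olive oil: 2.5 cup × 15/2 × 216 g/cup = 4050 g
milk: (3 tbsp + 1 tsp = 10/3 tbsp) × 15/2 × 15 mL/tbsp = 375 mL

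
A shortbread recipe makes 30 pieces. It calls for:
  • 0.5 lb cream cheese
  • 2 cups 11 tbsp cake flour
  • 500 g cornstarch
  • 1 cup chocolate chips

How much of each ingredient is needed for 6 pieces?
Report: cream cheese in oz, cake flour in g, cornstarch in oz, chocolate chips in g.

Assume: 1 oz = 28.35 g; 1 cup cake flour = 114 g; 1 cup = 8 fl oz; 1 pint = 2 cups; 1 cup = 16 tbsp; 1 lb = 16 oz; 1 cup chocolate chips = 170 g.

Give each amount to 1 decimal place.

Scaling factor: 6/30 = 1/5 = 0.2.
cream cheese: 0.5 lb × 1/5 × 16 oz/lb = 1.6 oz
cake flour: (2 cup + 11 tbsp = 2.6875 cup) × 1/5 × 114 g/cup ≈ 61.3 g
cornstarch: 500 g × 1/5 ÷ 28.35 g/oz ≈ 3.5 oz
chocolate chips: 1 cup × 1/5 × 170 g/cup = 34.0 g

cream cheese: 1.6 oz; cake flour: 61.3 g; cornstarch: 3.5 oz; chocolate chips: 34.0 g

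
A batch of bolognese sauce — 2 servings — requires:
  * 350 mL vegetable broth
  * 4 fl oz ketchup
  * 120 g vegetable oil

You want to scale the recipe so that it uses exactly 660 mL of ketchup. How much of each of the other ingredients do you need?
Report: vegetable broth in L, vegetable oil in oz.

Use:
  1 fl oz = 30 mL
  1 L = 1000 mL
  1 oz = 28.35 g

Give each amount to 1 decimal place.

vegetable broth: 1.9 L; vegetable oil: 23.3 oz

The original recipe has 120 mL of ketchup, so the scaling factor is 660 ÷ 120 = 11/2 = 5.5.
vegetable broth: 350 mL × 11/2 ÷ 1000 mL/L ≈ 1.9 L
vegetable oil: 120 g × 11/2 ÷ 28.35 g/oz ≈ 23.3 oz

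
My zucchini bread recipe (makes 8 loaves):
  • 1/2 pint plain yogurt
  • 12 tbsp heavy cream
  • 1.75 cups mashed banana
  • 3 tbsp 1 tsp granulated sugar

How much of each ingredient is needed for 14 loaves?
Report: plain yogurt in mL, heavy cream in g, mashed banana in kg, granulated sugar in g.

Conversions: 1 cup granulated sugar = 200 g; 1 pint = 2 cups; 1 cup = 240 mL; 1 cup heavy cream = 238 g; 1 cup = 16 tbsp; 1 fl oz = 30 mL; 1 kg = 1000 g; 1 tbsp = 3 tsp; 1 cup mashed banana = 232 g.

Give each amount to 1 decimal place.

plain yogurt: 420.0 mL; heavy cream: 312.4 g; mashed banana: 0.7 kg; granulated sugar: 72.9 g

Scaling factor: 14/8 = 7/4 = 1.75.
plain yogurt: 0.5 pint × 7/4 × 2 cup/pint × 240 mL/cup = 420.0 mL
heavy cream: 12 tbsp × 7/4 ÷ 16 tbsp/cup × 238 g/cup ≈ 312.4 g
mashed banana: 1.75 cup × 7/4 × 232 g/cup ÷ 1000 g/kg ≈ 0.7 kg
granulated sugar: (3 tbsp + 1 tsp = 10/3 tbsp) × 7/4 ÷ 16 tbsp/cup × 200 g/cup ≈ 72.9 g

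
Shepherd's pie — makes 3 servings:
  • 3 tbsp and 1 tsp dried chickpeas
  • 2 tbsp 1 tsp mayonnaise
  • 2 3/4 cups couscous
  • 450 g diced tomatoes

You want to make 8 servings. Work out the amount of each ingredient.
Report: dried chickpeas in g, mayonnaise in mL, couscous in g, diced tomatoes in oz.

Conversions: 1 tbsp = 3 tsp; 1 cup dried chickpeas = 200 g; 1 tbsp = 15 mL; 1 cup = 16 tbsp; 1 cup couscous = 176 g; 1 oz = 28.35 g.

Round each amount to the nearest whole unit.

Scaling factor: 8/3.
dried chickpeas: (3 tbsp + 1 tsp = 10/3 tbsp) × 8/3 ÷ 16 tbsp/cup × 200 g/cup ≈ 111 g
mayonnaise: (2 tbsp + 1 tsp = 7/3 tbsp) × 8/3 × 15 mL/tbsp ≈ 93 mL
couscous: 2.75 cup × 8/3 × 176 g/cup ≈ 1291 g
diced tomatoes: 450 g × 8/3 ÷ 28.35 g/oz ≈ 42 oz

dried chickpeas: 111 g; mayonnaise: 93 mL; couscous: 1291 g; diced tomatoes: 42 oz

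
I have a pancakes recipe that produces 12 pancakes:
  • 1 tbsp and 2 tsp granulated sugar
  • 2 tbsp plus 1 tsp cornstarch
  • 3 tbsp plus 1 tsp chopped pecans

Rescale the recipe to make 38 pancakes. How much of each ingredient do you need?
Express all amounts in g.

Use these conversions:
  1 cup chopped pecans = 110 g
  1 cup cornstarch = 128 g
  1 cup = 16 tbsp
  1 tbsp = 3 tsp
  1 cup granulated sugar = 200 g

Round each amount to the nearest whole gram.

granulated sugar: 66 g; cornstarch: 59 g; chopped pecans: 73 g

Scaling factor: 38/12 = 19/6.
granulated sugar: (1 tbsp + 2 tsp = 5/3 tbsp) × 19/6 ÷ 16 tbsp/cup × 200 g/cup ≈ 66 g
cornstarch: (2 tbsp + 1 tsp = 7/3 tbsp) × 19/6 ÷ 16 tbsp/cup × 128 g/cup ≈ 59 g
chopped pecans: (3 tbsp + 1 tsp = 10/3 tbsp) × 19/6 ÷ 16 tbsp/cup × 110 g/cup ≈ 73 g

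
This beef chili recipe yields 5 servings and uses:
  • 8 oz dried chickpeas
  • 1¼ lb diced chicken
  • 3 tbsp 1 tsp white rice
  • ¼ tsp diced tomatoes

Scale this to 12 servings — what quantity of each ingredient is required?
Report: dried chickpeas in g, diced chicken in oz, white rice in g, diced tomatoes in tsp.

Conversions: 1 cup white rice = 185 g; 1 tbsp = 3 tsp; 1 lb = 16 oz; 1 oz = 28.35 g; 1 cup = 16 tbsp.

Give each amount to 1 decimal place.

dried chickpeas: 544.3 g; diced chicken: 48.0 oz; white rice: 92.5 g; diced tomatoes: 0.6 tsp

Scaling factor: 12/5 = 2.4.
dried chickpeas: 8 oz × 12/5 × 28.35 g/oz ≈ 544.3 g
diced chicken: 1.25 lb × 12/5 × 16 oz/lb = 48.0 oz
white rice: (3 tbsp + 1 tsp = 10/3 tbsp) × 12/5 ÷ 16 tbsp/cup × 185 g/cup = 92.5 g
diced tomatoes: 0.25 tsp × 12/5 = 0.6 tsp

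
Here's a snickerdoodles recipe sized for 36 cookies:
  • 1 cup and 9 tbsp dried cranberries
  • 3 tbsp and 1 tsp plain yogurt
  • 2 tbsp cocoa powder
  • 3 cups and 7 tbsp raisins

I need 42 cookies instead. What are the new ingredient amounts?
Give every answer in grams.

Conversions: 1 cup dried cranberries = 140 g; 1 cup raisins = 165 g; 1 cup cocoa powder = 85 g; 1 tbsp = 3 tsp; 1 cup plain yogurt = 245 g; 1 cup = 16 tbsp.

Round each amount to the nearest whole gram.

Scaling factor: 42/36 = 7/6.
dried cranberries: (1 cup + 9 tbsp = 1.5625 cup) × 7/6 × 140 g/cup ≈ 255 g
plain yogurt: (3 tbsp + 1 tsp = 10/3 tbsp) × 7/6 ÷ 16 tbsp/cup × 245 g/cup ≈ 60 g
cocoa powder: 2 tbsp × 7/6 ÷ 16 tbsp/cup × 85 g/cup ≈ 12 g
raisins: (3 cup + 7 tbsp = 3.4375 cup) × 7/6 × 165 g/cup ≈ 662 g

dried cranberries: 255 g; plain yogurt: 60 g; cocoa powder: 12 g; raisins: 662 g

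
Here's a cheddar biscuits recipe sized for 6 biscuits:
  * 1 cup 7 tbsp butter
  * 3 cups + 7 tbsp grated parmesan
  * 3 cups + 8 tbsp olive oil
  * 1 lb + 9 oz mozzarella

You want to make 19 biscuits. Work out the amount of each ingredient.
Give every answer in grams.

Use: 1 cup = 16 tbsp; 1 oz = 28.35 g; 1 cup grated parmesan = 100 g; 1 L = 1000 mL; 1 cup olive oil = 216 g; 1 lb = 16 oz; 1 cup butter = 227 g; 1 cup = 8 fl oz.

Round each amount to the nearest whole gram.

butter: 1033 g; grated parmesan: 1089 g; olive oil: 2394 g; mozzarella: 2244 g

Scaling factor: 19/6.
butter: (1 cup + 7 tbsp = 1.4375 cup) × 19/6 × 227 g/cup ≈ 1033 g
grated parmesan: (3 cup + 7 tbsp = 3.4375 cup) × 19/6 × 100 g/cup ≈ 1089 g
olive oil: (3 cup + 8 tbsp = 3.5 cup) × 19/6 × 216 g/cup = 2394 g
mozzarella: (1 lb + 9 oz = 1.5625 lb) × 19/6 × 16 oz/lb × 28.35 g/oz ≈ 2244 g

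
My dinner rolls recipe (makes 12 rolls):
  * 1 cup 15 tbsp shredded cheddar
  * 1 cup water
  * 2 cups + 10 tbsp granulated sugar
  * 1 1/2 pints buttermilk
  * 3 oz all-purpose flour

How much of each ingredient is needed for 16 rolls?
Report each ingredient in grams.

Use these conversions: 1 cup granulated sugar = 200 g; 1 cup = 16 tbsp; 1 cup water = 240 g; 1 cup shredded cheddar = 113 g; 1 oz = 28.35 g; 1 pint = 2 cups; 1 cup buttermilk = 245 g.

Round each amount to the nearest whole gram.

Scaling factor: 16/12 = 4/3.
shredded cheddar: (1 cup + 15 tbsp = 1.9375 cup) × 4/3 × 113 g/cup ≈ 292 g
water: 1 cup × 4/3 × 240 g/cup = 320 g
granulated sugar: (2 cup + 10 tbsp = 2.625 cup) × 4/3 × 200 g/cup = 700 g
buttermilk: 1.5 pint × 4/3 × 2 cup/pint × 245 g/cup = 980 g
all-purpose flour: 3 oz × 4/3 × 28.35 g/oz ≈ 113 g

shredded cheddar: 292 g; water: 320 g; granulated sugar: 700 g; buttermilk: 980 g; all-purpose flour: 113 g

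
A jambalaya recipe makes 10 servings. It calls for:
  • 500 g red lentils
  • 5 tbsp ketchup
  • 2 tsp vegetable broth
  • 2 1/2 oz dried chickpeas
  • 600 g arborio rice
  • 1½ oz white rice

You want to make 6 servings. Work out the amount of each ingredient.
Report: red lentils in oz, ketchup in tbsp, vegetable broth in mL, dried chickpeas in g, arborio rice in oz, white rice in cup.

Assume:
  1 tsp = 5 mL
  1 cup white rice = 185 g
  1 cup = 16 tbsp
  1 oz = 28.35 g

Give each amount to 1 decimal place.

Scaling factor: 6/10 = 3/5 = 0.6.
red lentils: 500 g × 3/5 ÷ 28.35 g/oz ≈ 10.6 oz
ketchup: 5 tbsp × 3/5 = 3.0 tbsp
vegetable broth: 2 tsp × 3/5 × 5 mL/tsp = 6.0 mL
dried chickpeas: 2.5 oz × 3/5 × 28.35 g/oz ≈ 42.5 g
arborio rice: 600 g × 3/5 ÷ 28.35 g/oz ≈ 12.7 oz
white rice: 1.5 oz × 3/5 × 28.35 g/oz ÷ 185 g/cup ≈ 0.1 cup

red lentils: 10.6 oz; ketchup: 3.0 tbsp; vegetable broth: 6.0 mL; dried chickpeas: 42.5 g; arborio rice: 12.7 oz; white rice: 0.1 cup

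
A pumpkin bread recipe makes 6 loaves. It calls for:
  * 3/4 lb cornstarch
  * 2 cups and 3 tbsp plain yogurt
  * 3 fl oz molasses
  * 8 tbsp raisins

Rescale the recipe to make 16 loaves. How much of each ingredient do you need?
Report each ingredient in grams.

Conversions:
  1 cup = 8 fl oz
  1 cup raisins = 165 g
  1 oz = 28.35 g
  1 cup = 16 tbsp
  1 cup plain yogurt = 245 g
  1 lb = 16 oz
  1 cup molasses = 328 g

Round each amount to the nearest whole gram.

cornstarch: 907 g; plain yogurt: 1429 g; molasses: 328 g; raisins: 220 g

Scaling factor: 16/6 = 8/3.
cornstarch: 0.75 lb × 8/3 × 16 oz/lb × 28.35 g/oz ≈ 907 g
plain yogurt: (2 cup + 3 tbsp = 2.1875 cup) × 8/3 × 245 g/cup ≈ 1429 g
molasses: 3 fl oz × 8/3 ÷ 8 fl oz/cup × 328 g/cup = 328 g
raisins: 8 tbsp × 8/3 ÷ 16 tbsp/cup × 165 g/cup = 220 g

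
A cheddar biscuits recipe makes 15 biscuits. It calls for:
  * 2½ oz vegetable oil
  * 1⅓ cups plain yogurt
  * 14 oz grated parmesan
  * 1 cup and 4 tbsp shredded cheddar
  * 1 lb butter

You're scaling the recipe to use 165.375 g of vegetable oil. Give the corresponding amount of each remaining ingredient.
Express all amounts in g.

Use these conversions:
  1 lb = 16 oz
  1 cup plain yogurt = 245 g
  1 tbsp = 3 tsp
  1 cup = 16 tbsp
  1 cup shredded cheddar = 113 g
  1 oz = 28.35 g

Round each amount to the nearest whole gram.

plain yogurt: 762 g; grated parmesan: 926 g; shredded cheddar: 330 g; butter: 1058 g

The original recipe has 70.875 g of vegetable oil, so the scaling factor is 165.375 ÷ 70.875 = 7/3.
plain yogurt: 4/3 cup × 7/3 × 245 g/cup ≈ 762 g
grated parmesan: 14 oz × 7/3 × 28.35 g/oz ≈ 926 g
shredded cheddar: (1 cup + 4 tbsp = 1.25 cup) × 7/3 × 113 g/cup ≈ 330 g
butter: 1 lb × 7/3 × 16 oz/lb × 28.35 g/oz ≈ 1058 g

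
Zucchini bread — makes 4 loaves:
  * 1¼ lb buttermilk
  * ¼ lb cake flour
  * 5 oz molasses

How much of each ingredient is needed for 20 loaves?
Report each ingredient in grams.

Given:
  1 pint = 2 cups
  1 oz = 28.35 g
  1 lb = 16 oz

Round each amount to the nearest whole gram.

Scaling factor: 20/4 = 5.
buttermilk: 1.25 lb × 5 × 16 oz/lb × 28.35 g/oz = 2835 g
cake flour: 0.25 lb × 5 × 16 oz/lb × 28.35 g/oz = 567 g
molasses: 5 oz × 5 × 28.35 g/oz ≈ 709 g

buttermilk: 2835 g; cake flour: 567 g; molasses: 709 g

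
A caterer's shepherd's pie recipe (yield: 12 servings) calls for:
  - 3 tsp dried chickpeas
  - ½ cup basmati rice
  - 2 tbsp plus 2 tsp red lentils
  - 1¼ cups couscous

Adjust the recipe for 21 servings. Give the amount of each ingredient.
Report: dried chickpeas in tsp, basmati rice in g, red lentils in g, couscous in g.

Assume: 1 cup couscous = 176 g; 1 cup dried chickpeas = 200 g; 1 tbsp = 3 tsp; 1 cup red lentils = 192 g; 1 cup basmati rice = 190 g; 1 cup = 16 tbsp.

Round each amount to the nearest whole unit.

dried chickpeas: 5 tsp; basmati rice: 166 g; red lentils: 56 g; couscous: 385 g

Scaling factor: 21/12 = 7/4 = 1.75.
dried chickpeas: 3 tsp × 7/4 ≈ 5 tsp
basmati rice: 0.5 cup × 7/4 × 190 g/cup ≈ 166 g
red lentils: (2 tbsp + 2 tsp = 8/3 tbsp) × 7/4 ÷ 16 tbsp/cup × 192 g/cup = 56 g
couscous: 1.25 cup × 7/4 × 176 g/cup = 385 g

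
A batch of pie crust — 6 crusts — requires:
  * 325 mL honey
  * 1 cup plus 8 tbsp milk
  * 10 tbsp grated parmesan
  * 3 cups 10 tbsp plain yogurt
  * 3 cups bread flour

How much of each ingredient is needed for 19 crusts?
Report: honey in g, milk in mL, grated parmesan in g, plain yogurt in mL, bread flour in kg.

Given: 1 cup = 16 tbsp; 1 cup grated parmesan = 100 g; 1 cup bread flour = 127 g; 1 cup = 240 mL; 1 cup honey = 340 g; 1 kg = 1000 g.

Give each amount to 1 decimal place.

Scaling factor: 19/6.
honey: 325 mL × 19/6 ÷ 240 mL/cup × 340 g/cup ≈ 1458.0 g
milk: (1 cup + 8 tbsp = 1.5 cup) × 19/6 × 240 mL/cup = 1140.0 mL
grated parmesan: 10 tbsp × 19/6 ÷ 16 tbsp/cup × 100 g/cup ≈ 197.9 g
plain yogurt: (3 cup + 10 tbsp = 3.625 cup) × 19/6 × 240 mL/cup = 2755.0 mL
bread flour: 3 cup × 19/6 × 127 g/cup ÷ 1000 g/kg ≈ 1.2 kg

honey: 1458.0 g; milk: 1140.0 mL; grated parmesan: 197.9 g; plain yogurt: 2755.0 mL; bread flour: 1.2 kg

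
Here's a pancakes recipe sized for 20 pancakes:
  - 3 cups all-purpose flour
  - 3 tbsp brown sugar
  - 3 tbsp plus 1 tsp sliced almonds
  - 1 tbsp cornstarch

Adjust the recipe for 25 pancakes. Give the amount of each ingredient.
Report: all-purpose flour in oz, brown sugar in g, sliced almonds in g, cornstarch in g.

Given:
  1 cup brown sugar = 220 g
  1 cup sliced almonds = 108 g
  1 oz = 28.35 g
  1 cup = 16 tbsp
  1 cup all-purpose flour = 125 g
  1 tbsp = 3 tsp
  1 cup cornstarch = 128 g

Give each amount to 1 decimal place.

all-purpose flour: 16.5 oz; brown sugar: 51.6 g; sliced almonds: 28.1 g; cornstarch: 10.0 g

Scaling factor: 25/20 = 5/4 = 1.25.
all-purpose flour: 3 cup × 5/4 × 125 g/cup ÷ 28.35 g/oz ≈ 16.5 oz
brown sugar: 3 tbsp × 5/4 ÷ 16 tbsp/cup × 220 g/cup ≈ 51.6 g
sliced almonds: (3 tbsp + 1 tsp = 10/3 tbsp) × 5/4 ÷ 16 tbsp/cup × 108 g/cup ≈ 28.1 g
cornstarch: 1 tbsp × 5/4 ÷ 16 tbsp/cup × 128 g/cup = 10.0 g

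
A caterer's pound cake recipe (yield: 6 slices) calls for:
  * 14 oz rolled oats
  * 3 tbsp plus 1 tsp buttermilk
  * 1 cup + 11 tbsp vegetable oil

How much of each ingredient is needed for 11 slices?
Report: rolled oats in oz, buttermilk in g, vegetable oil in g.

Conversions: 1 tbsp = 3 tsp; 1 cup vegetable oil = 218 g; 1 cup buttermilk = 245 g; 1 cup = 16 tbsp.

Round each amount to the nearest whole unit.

Scaling factor: 11/6.
rolled oats: 14 oz × 11/6 ≈ 26 oz
buttermilk: (3 tbsp + 1 tsp = 10/3 tbsp) × 11/6 ÷ 16 tbsp/cup × 245 g/cup ≈ 94 g
vegetable oil: (1 cup + 11 tbsp = 1.6875 cup) × 11/6 × 218 g/cup ≈ 674 g

rolled oats: 26 oz; buttermilk: 94 g; vegetable oil: 674 g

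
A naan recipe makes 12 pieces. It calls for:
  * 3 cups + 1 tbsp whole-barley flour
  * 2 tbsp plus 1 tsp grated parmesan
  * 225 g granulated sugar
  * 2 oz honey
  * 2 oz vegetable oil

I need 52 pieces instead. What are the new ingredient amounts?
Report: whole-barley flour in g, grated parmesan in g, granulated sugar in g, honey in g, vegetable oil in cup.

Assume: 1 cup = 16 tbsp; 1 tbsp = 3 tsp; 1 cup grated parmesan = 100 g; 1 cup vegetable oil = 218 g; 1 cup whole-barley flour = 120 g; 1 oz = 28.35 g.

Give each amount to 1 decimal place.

whole-barley flour: 1592.5 g; grated parmesan: 63.2 g; granulated sugar: 975.0 g; honey: 245.7 g; vegetable oil: 1.1 cup

Scaling factor: 52/12 = 13/3.
whole-barley flour: (3 cup + 1 tbsp = 3.0625 cup) × 13/3 × 120 g/cup = 1592.5 g
grated parmesan: (2 tbsp + 1 tsp = 7/3 tbsp) × 13/3 ÷ 16 tbsp/cup × 100 g/cup ≈ 63.2 g
granulated sugar: 225 g × 13/3 = 975.0 g
honey: 2 oz × 13/3 × 28.35 g/oz = 245.7 g
vegetable oil: 2 oz × 13/3 × 28.35 g/oz ÷ 218 g/cup ≈ 1.1 cup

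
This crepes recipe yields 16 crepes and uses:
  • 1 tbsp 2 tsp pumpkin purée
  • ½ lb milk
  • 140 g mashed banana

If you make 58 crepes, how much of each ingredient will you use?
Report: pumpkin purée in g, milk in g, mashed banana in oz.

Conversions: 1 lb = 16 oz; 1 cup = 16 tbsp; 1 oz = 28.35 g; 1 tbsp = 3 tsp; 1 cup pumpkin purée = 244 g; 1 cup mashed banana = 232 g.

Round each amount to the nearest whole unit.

pumpkin purée: 92 g; milk: 822 g; mashed banana: 18 oz

Scaling factor: 58/16 = 29/8 = 3.625.
pumpkin purée: (1 tbsp + 2 tsp = 5/3 tbsp) × 29/8 ÷ 16 tbsp/cup × 244 g/cup ≈ 92 g
milk: 0.5 lb × 29/8 × 16 oz/lb × 28.35 g/oz ≈ 822 g
mashed banana: 140 g × 29/8 ÷ 28.35 g/oz ≈ 18 oz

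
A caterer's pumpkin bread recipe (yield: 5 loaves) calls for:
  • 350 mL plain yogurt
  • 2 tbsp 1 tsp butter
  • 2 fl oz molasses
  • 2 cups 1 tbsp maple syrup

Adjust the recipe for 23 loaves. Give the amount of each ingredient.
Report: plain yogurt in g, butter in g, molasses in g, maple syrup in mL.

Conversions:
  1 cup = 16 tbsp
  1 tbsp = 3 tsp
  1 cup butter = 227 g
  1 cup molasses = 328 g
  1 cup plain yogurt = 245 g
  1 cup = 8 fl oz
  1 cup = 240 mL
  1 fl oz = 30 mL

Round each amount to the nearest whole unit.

Scaling factor: 23/5 = 4.6.
plain yogurt: 350 mL × 23/5 ÷ 240 mL/cup × 245 g/cup ≈ 1644 g
butter: (2 tbsp + 1 tsp = 7/3 tbsp) × 23/5 ÷ 16 tbsp/cup × 227 g/cup ≈ 152 g
molasses: 2 fl oz × 23/5 ÷ 8 fl oz/cup × 328 g/cup ≈ 377 g
maple syrup: (2 cup + 1 tbsp = 2.0625 cup) × 23/5 × 240 mL/cup = 2277 mL

plain yogurt: 1644 g; butter: 152 g; molasses: 377 g; maple syrup: 2277 mL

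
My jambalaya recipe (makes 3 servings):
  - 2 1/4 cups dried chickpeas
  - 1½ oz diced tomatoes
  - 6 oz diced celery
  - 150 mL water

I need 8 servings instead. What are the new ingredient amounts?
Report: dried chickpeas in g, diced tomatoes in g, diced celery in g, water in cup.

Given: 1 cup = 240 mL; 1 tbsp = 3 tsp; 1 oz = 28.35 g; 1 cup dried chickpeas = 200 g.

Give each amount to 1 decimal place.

Scaling factor: 8/3.
dried chickpeas: 2.25 cup × 8/3 × 200 g/cup = 1200.0 g
diced tomatoes: 1.5 oz × 8/3 × 28.35 g/oz = 113.4 g
diced celery: 6 oz × 8/3 × 28.35 g/oz = 453.6 g
water: 150 mL × 8/3 ÷ 240 mL/cup ≈ 1.7 cup

dried chickpeas: 1200.0 g; diced tomatoes: 113.4 g; diced celery: 453.6 g; water: 1.7 cup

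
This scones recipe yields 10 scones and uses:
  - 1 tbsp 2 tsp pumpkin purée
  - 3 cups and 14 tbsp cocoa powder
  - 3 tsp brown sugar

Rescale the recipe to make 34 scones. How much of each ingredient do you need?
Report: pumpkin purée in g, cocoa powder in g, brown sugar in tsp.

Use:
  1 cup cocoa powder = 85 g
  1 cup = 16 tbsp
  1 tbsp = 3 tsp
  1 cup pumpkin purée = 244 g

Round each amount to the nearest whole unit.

Scaling factor: 34/10 = 17/5 = 3.4.
pumpkin purée: (1 tbsp + 2 tsp = 5/3 tbsp) × 17/5 ÷ 16 tbsp/cup × 244 g/cup ≈ 86 g
cocoa powder: (3 cup + 14 tbsp = 3.875 cup) × 17/5 × 85 g/cup ≈ 1120 g
brown sugar: 3 tsp × 17/5 ≈ 10 tsp

pumpkin purée: 86 g; cocoa powder: 1120 g; brown sugar: 10 tsp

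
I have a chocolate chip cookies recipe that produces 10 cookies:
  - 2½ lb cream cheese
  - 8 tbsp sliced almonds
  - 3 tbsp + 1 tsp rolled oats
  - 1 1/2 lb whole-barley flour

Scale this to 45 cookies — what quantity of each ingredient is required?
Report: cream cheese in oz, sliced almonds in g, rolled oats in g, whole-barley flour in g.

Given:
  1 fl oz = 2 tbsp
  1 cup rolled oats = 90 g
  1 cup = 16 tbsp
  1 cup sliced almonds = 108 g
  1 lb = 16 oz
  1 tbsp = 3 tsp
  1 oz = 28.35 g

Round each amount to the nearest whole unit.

Scaling factor: 45/10 = 9/2 = 4.5.
cream cheese: 2.5 lb × 9/2 × 16 oz/lb = 180 oz
sliced almonds: 8 tbsp × 9/2 ÷ 16 tbsp/cup × 108 g/cup = 243 g
rolled oats: (3 tbsp + 1 tsp = 10/3 tbsp) × 9/2 ÷ 16 tbsp/cup × 90 g/cup ≈ 84 g
whole-barley flour: 1.5 lb × 9/2 × 16 oz/lb × 28.35 g/oz ≈ 3062 g

cream cheese: 180 oz; sliced almonds: 243 g; rolled oats: 84 g; whole-barley flour: 3062 g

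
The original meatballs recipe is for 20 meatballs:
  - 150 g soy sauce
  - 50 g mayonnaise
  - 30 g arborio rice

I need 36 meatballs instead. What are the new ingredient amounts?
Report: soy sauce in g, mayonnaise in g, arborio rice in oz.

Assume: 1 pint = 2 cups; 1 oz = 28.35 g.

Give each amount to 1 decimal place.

soy sauce: 270.0 g; mayonnaise: 90.0 g; arborio rice: 1.9 oz

Scaling factor: 36/20 = 9/5 = 1.8.
soy sauce: 150 g × 9/5 = 270.0 g
mayonnaise: 50 g × 9/5 = 90.0 g
arborio rice: 30 g × 9/5 ÷ 28.35 g/oz ≈ 1.9 oz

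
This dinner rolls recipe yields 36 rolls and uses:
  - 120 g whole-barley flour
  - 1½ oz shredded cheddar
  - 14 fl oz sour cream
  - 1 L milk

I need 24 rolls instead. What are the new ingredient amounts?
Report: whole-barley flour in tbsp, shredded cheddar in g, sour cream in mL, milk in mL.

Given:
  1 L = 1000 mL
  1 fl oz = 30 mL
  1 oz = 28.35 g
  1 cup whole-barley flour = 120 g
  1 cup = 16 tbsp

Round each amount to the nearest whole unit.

whole-barley flour: 11 tbsp; shredded cheddar: 28 g; sour cream: 280 mL; milk: 667 mL

Scaling factor: 24/36 = 2/3.
whole-barley flour: 120 g × 2/3 ÷ 120 g/cup × 16 tbsp/cup ≈ 11 tbsp
shredded cheddar: 1.5 oz × 2/3 × 28.35 g/oz ≈ 28 g
sour cream: 14 fl oz × 2/3 × 30 mL/fl oz = 280 mL
milk: 1 L × 2/3 × 1000 mL/L ≈ 667 mL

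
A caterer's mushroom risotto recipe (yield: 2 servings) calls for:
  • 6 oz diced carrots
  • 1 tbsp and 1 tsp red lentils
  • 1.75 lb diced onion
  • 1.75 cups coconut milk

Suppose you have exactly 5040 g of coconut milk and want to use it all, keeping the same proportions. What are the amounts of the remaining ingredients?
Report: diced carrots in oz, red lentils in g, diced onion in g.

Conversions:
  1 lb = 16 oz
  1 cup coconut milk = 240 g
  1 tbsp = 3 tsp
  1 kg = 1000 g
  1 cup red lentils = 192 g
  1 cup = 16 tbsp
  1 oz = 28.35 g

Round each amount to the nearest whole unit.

The original recipe has 420 g of coconut milk, so the scaling factor is 5040 ÷ 420 = 12.
diced carrots: 6 oz × 12 = 72 oz
red lentils: (1 tbsp + 1 tsp = 4/3 tbsp) × 12 ÷ 16 tbsp/cup × 192 g/cup = 192 g
diced onion: 1.75 lb × 12 × 16 oz/lb × 28.35 g/oz ≈ 9526 g

diced carrots: 72 oz; red lentils: 192 g; diced onion: 9526 g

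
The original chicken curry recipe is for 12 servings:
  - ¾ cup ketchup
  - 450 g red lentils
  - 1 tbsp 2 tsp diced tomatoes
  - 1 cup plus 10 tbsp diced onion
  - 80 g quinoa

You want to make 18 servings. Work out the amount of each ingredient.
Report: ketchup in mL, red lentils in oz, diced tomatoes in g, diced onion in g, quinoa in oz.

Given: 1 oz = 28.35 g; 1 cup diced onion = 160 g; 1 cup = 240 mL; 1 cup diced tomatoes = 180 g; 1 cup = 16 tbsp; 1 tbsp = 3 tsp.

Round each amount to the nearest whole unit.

ketchup: 270 mL; red lentils: 24 oz; diced tomatoes: 28 g; diced onion: 390 g; quinoa: 4 oz

Scaling factor: 18/12 = 3/2 = 1.5.
ketchup: 0.75 cup × 3/2 × 240 mL/cup = 270 mL
red lentils: 450 g × 3/2 ÷ 28.35 g/oz ≈ 24 oz
diced tomatoes: (1 tbsp + 2 tsp = 5/3 tbsp) × 3/2 ÷ 16 tbsp/cup × 180 g/cup ≈ 28 g
diced onion: (1 cup + 10 tbsp = 1.625 cup) × 3/2 × 160 g/cup = 390 g
quinoa: 80 g × 3/2 ÷ 28.35 g/oz ≈ 4 oz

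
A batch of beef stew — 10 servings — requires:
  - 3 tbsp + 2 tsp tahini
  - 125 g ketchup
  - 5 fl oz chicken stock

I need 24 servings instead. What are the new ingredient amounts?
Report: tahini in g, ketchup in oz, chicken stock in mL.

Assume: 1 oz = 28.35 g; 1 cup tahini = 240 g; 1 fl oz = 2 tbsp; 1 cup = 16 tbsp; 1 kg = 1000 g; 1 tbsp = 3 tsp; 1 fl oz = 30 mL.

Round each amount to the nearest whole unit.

Scaling factor: 24/10 = 12/5 = 2.4.
tahini: (3 tbsp + 2 tsp = 11/3 tbsp) × 12/5 ÷ 16 tbsp/cup × 240 g/cup = 132 g
ketchup: 125 g × 12/5 ÷ 28.35 g/oz ≈ 11 oz
chicken stock: 5 fl oz × 12/5 × 30 mL/fl oz = 360 mL

tahini: 132 g; ketchup: 11 oz; chicken stock: 360 mL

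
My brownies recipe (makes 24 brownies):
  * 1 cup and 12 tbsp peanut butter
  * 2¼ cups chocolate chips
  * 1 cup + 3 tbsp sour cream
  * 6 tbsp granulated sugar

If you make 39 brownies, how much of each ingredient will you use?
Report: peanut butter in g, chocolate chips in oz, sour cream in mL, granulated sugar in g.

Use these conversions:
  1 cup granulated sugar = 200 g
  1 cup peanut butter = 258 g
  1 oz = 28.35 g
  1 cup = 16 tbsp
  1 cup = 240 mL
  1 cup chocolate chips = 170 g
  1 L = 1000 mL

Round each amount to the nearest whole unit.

peanut butter: 734 g; chocolate chips: 22 oz; sour cream: 463 mL; granulated sugar: 122 g

Scaling factor: 39/24 = 13/8 = 1.625.
peanut butter: (1 cup + 12 tbsp = 1.75 cup) × 13/8 × 258 g/cup ≈ 734 g
chocolate chips: 2.25 cup × 13/8 × 170 g/cup ÷ 28.35 g/oz ≈ 22 oz
sour cream: (1 cup + 3 tbsp = 1.1875 cup) × 13/8 × 240 mL/cup ≈ 463 mL
granulated sugar: 6 tbsp × 13/8 ÷ 16 tbsp/cup × 200 g/cup ≈ 122 g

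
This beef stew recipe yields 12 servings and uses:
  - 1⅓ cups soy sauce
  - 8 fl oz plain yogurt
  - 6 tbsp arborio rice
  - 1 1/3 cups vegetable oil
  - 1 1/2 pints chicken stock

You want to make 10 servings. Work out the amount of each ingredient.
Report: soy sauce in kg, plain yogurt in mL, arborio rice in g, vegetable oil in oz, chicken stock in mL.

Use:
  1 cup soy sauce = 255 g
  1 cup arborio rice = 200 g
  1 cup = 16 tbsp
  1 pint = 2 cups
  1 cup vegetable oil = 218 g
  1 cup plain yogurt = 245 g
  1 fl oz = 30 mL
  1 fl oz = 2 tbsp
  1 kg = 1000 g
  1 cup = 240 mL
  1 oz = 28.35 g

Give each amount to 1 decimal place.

Scaling factor: 10/12 = 5/6.
soy sauce: 4/3 cup × 5/6 × 255 g/cup ÷ 1000 g/kg ≈ 0.3 kg
plain yogurt: 8 fl oz × 5/6 × 30 mL/fl oz = 200.0 mL
arborio rice: 6 tbsp × 5/6 ÷ 16 tbsp/cup × 200 g/cup = 62.5 g
vegetable oil: 4/3 cup × 5/6 × 218 g/cup ÷ 28.35 g/oz ≈ 8.5 oz
chicken stock: 1.5 pint × 5/6 × 2 cup/pint × 240 mL/cup = 600.0 mL

soy sauce: 0.3 kg; plain yogurt: 200.0 mL; arborio rice: 62.5 g; vegetable oil: 8.5 oz; chicken stock: 600.0 mL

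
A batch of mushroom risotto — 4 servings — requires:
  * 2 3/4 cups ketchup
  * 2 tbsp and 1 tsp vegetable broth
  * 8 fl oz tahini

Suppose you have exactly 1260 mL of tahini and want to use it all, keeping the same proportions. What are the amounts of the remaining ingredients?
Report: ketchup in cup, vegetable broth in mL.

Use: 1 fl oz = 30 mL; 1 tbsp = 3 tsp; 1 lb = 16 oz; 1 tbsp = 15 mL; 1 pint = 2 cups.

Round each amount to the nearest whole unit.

The original recipe has 240 mL of tahini, so the scaling factor is 1260 ÷ 240 = 21/4 = 5.25.
ketchup: 2.75 cup × 21/4 ≈ 14 cup
vegetable broth: (2 tbsp + 1 tsp = 7/3 tbsp) × 21/4 × 15 mL/tbsp ≈ 184 mL

ketchup: 14 cup; vegetable broth: 184 mL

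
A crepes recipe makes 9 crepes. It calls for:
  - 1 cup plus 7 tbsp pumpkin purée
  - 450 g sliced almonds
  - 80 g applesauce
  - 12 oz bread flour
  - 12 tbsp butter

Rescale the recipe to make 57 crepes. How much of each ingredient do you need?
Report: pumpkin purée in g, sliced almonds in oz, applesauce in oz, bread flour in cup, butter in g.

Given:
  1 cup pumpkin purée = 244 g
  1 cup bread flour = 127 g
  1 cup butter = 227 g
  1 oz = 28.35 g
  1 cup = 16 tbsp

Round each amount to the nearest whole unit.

pumpkin purée: 2221 g; sliced almonds: 101 oz; applesauce: 18 oz; bread flour: 17 cup; butter: 1078 g

Scaling factor: 57/9 = 19/3.
pumpkin purée: (1 cup + 7 tbsp = 1.4375 cup) × 19/3 × 244 g/cup ≈ 2221 g
sliced almonds: 450 g × 19/3 ÷ 28.35 g/oz ≈ 101 oz
applesauce: 80 g × 19/3 ÷ 28.35 g/oz ≈ 18 oz
bread flour: 12 oz × 19/3 × 28.35 g/oz ÷ 127 g/cup ≈ 17 cup
butter: 12 tbsp × 19/3 ÷ 16 tbsp/cup × 227 g/cup ≈ 1078 g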